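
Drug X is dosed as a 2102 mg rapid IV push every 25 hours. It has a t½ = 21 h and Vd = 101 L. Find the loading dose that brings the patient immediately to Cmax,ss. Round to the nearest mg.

f = (1/2)^(25/21) ≈ 0.438158; accumulation ratio R = 1/(1−f) ≈ 1.77986.
Loading dose to hit Cmax,ss on first dose: D_load = D_maint·R ≈ 2102 × 1.77986 ≈ 3741.27 mg.

3741 mg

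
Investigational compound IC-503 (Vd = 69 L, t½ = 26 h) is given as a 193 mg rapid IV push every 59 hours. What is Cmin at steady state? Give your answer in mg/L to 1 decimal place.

k = ln2/t½ = ln2/26 ≈ 0.026660 h⁻¹; fraction remaining f = e^(−kτ) = e^(−0.026660×59) ≈ 0.2074.
Single-dose peak C₀ = D/Vd = 193/69 ≈ 2.797 mg/L.
Steady-state trough Cmin,ss = C₀·f/(1−f) ≈ 2.797 × 0.2074/0.7926 ≈ 0.732 mg/L.

0.7 mg/L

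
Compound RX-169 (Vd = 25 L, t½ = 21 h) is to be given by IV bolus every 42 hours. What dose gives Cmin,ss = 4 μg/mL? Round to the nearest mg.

300 mg

τ/t½ = 42/21 ≈ 2, so f = (1/2)^(42/21) ≈ 0.250000.
Cmin,ss = (D/Vd)·f/(1−f), so D = Cmin,ss·Vd·(1−f)/f.
D = 4 × 25 × (1−f)/f ≈ 4 × 25 × 3.00000 ≈ 300.00 mg.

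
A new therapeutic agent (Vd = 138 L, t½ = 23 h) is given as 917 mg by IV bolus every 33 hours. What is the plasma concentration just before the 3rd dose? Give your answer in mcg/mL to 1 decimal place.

3.4 mcg/mL

f = (1/2)^(τ/t½) = (1/2)^(33/23) ≈ 0.3699.
C₀ = D/Vd = 917/138 ≈ 6.645 mcg/mL.
Before the 3rd dose, 2 doses have been given. Superposition: Cmin = C₀·(f + f²).
≈ 6.645 × (0.3699 + 0.1368) ≈ 6.645 × 0.5067 ≈ 3.367 mcg/mL.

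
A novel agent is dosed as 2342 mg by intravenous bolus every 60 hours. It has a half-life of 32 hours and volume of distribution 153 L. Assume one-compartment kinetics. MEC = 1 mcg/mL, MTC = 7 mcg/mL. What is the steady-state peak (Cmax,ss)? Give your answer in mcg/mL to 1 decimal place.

21.0 mcg/mL

Over one 60-h interval, 60/32 ≈ 1.875 half-lives elapse, leaving f ≈ 0.2726 of each dose.
At steady state, accumulation factor R = 1/(1 − e^(−kτ)) ≈ 1.3748.
Single-dose peak C₀ = D/Vd = 2342/153 ≈ 15.307 mcg/mL.
Cmax,ss = C₀/(1 − f) ≈ 15.307/0.7274 ≈ 21.043 mcg/mL.
Peak 21.0 mcg/mL vs MTC 7 mcg/mL: exceeds toxic threshold.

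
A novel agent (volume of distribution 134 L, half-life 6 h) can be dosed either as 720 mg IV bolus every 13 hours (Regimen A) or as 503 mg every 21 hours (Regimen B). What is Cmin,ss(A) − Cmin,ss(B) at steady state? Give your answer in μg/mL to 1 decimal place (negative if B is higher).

Regimen A: f = (1/2)^(13/6) ≈ 0.2227; Cmin,ss = (720/134)·f/(1−f) ≈ 1.539 μg/mL.
Regimen B: f = (1/2)^(21/6) ≈ 0.0884; Cmin,ss = (503/134)·f/(1−f) ≈ 0.364 μg/mL.
Difference ≈ 1.539 − 0.364 ≈ 1.175 μg/mL.

1.2 μg/mL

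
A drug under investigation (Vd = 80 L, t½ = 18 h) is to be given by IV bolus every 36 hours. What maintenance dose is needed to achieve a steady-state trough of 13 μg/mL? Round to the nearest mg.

τ/t½ = 36/18 ≈ 2, so f = (1/2)^(36/18) ≈ 0.250000.
Cmin,ss = (D/Vd)·f/(1−f), so D = Cmin,ss·Vd·(1−f)/f.
D = 13 × 80 × (1−f)/f ≈ 13 × 80 × 3.00000 ≈ 3120.00 mg.

3120 mg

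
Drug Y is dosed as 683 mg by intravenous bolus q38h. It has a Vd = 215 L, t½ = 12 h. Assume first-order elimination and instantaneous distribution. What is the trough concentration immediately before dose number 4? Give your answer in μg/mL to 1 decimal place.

0.4 μg/mL

f = (1/2)^(τ/t½) = (1/2)^(38/12) ≈ 0.1114.
C₀ = D/Vd = 683/215 ≈ 3.177 μg/mL.
Before the 4th dose, 3 doses have been given. Superposition: Cmin = C₀·(f + f² + … + f^3).
≈ 3.177 × (0.1114 + 0.0124 + 0.0014) ≈ 3.177 × 0.1252 ≈ 0.398 μg/mL.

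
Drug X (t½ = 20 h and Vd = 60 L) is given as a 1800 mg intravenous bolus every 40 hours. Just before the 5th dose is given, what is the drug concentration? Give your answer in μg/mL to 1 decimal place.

10.0 μg/mL

f = (1/2)^(τ/t½) = (1/2)^(40/20) ≈ 0.2500.
C₀ = D/Vd = 1800/60 ≈ 30.000 μg/mL.
Before the 5th dose, 4 doses have been given. Superposition: Cmin = C₀·(f + f² + … + f^4).
≈ 30.000 × (0.2500 + 0.0625 + 0.0156 + 0.0039) ≈ 30.000 × 0.3320 ≈ 9.960 μg/mL.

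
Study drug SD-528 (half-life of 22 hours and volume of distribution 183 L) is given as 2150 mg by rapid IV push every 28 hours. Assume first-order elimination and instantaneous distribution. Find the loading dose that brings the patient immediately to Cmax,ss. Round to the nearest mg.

f = (1/2)^(28/22) ≈ 0.413877; accumulation ratio R = 1/(1−f) ≈ 1.70613.
Loading dose to hit Cmax,ss on first dose: D_load = D_maint·R ≈ 2150 × 1.70613 ≈ 3668.18 mg.

3668 mg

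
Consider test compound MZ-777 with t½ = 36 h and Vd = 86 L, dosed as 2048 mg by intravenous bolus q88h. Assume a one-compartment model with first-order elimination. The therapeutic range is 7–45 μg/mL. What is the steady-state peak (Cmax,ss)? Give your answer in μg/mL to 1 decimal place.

29.2 μg/mL

Over one 88-h interval, 88/36 ≈ 2.4444 half-lives elapse, leaving f ≈ 0.1837 of each dose.
Accumulation ratio R = 1/(1 − f) ≈ 1/0.8163 ≈ 1.2250.
Single-dose peak C₀ = D/Vd = 2048/86 ≈ 23.814 μg/mL.
Steady-state peak Cmax,ss = C₀·R ≈ 23.814 × 1.2250 ≈ 29.172 μg/mL.
Peak 29.2 μg/mL vs MTC 45 μg/mL: below toxic threshold.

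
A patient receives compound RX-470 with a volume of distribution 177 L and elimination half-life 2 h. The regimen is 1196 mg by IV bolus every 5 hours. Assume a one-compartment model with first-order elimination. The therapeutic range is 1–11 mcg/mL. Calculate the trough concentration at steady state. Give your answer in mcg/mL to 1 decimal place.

1.5 mcg/mL

k = ln2/t½ = ln2/2 ≈ 0.346574 h⁻¹; fraction remaining f = e^(−kτ) = e^(−0.346574×5) ≈ 0.1768.
Accumulation ratio R = 1/(1 − f) ≈ 1/0.8232 ≈ 1.2148.
Each bolus raises the concentration by D/Vd = 1196/177 ≈ 6.757 mcg/mL.
Steady-state peak Cmax,ss = C₀·R ≈ 6.757 × 1.2148 ≈ 8.208 mcg/mL.
Steady-state trough Cmin,ss = Cmax,ss·f ≈ 8.208 × 0.1768 ≈ 1.451 mcg/mL.
Trough 1.5 mcg/mL vs MEC 1 mcg/mL: adequate.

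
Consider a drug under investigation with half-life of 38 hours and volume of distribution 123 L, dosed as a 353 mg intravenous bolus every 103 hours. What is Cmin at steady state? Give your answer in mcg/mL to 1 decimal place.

τ/t½ = 103/38 ≈ 2.7105, so fraction remaining f = (1/2)^(103/38) ≈ 0.1528.
Each bolus raises the concentration by D/Vd = 353/123 ≈ 2.870 mcg/mL.
Steady-state trough Cmin,ss = C₀·f/(1−f) ≈ 2.870 × 0.1528/0.8472 ≈ 0.518 mcg/mL.

0.5 mcg/mL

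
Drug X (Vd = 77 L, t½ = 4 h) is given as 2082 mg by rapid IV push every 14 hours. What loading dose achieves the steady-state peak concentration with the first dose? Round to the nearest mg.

2284 mg

f = (1/2)^(14/4) ≈ 0.088388; accumulation ratio R = 1/(1−f) ≈ 1.09696.
Loading dose to hit Cmax,ss on first dose: D_load = D_maint·R ≈ 2082 × 1.09696 ≈ 2283.87 mg.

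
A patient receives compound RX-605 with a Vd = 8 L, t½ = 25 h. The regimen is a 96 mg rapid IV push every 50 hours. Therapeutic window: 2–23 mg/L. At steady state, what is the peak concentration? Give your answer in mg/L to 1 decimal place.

16.0 mg/L

τ = 50 h = 2 half-lives, so f = (1/2)^2 = 0.25.
At steady state, R = 1/(1 − 0.25) = 4/3.
Single-dose peak C₀ = D/Vd = 96/8 = 12 mg/L.
Steady-state peak Cmax,ss = C₀·R = 12 × 4/3 ≈ 16.000 mg/L.
Peak 16.0 mg/L vs MTC 23 mg/L: below toxic threshold.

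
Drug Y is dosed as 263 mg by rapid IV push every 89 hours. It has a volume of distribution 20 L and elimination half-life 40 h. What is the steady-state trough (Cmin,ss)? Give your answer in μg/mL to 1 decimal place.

3.6 μg/mL

Over one 89-h interval, 89/40 ≈ 2.225 half-lives elapse, leaving f ≈ 0.2139 of each dose.
Single-dose peak C₀ = D/Vd = 263/20 ≈ 13.150 μg/mL.
Steady-state trough Cmin,ss = C₀·f/(1−f) ≈ 13.150 × 0.2139/0.7861 ≈ 3.578 μg/mL.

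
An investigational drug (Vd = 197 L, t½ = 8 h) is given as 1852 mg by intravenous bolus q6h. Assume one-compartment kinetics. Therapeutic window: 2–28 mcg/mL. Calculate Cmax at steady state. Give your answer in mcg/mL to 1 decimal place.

τ/t½ = 6/8 ≈ 0.75, so fraction remaining f = (1/2)^(6/8) ≈ 0.5946.
Accumulation ratio R = 1/(1 − f) ≈ 1/0.4054 ≈ 2.4667.
Single-dose peak C₀ = D/Vd = 1852/197 ≈ 9.401 mcg/mL.
Steady-state peak Cmax,ss = C₀·R ≈ 9.401 × 2.4667 ≈ 23.189 mcg/mL.
Peak 23.2 mcg/mL vs MTC 28 mcg/mL: below toxic threshold.

23.2 mcg/mL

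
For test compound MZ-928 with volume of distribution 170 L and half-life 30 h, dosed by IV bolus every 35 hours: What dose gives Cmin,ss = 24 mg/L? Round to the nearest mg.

τ/t½ = 35/30 ≈ 1.1667, so f = (1/2)^(35/30) ≈ 0.445449.
Cmin,ss = (D/Vd)·f/(1−f), so D = Cmin,ss·Vd·(1−f)/f.
D = 24 × 170 × (1−f)/f ≈ 24 × 170 × 1.24493 ≈ 5079.31 mg.

5079 mg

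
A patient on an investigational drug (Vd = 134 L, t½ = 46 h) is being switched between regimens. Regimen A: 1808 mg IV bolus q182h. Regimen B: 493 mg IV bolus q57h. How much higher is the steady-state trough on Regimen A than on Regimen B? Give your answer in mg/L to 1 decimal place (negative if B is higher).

-1.8 mg/L

Regimen A: f = (1/2)^(182/46) ≈ 0.0644; Cmin,ss = (1808/134)·f/(1−f) ≈ 0.929 mg/L.
Regimen B: f = (1/2)^(57/46) ≈ 0.4236; Cmin,ss = (493/134)·f/(1−f) ≈ 2.704 mg/L.
Difference ≈ 0.929 − 2.704 ≈ -1.775 mg/L.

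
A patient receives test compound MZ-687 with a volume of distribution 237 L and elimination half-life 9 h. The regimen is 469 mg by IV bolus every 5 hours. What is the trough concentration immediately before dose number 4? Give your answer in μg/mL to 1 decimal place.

f = (1/2)^(τ/t½) = (1/2)^(5/9) ≈ 0.6804.
C₀ = D/Vd = 469/237 ≈ 1.979 μg/mL.
Before the 4th dose, 3 doses have been given. Superposition: Cmin = C₀·(f + f² + … + f^3).
≈ 1.979 × (0.6804 + 0.4629 + 0.3150) ≈ 1.979 × 1.4583 ≈ 2.886 μg/mL.

2.9 μg/mL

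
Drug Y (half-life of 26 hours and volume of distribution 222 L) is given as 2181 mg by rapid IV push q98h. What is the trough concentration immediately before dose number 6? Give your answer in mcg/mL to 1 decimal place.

0.8 mcg/mL

f = (1/2)^(τ/t½) = (1/2)^(98/26) ≈ 0.0733.
C₀ = D/Vd = 2181/222 ≈ 9.824 mcg/mL.
Before the 6th dose, 5 doses have been given. Superposition: Cmin = C₀·(f + f² + … + f^5).
≈ 9.824 × (0.0733 + 0.0054 + 0.0004 + 0.0000 + 0.0000) ≈ 9.824 × 0.0791 ≈ 0.777 mcg/mL.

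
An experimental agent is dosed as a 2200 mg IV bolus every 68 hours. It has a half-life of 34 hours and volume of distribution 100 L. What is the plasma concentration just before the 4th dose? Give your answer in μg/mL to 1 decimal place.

7.2 μg/mL

f = (1/2)^(τ/t½) = (1/2)^(68/34) ≈ 0.2500.
C₀ = D/Vd = 2200/100 ≈ 22.000 μg/mL.
Before the 4th dose, 3 doses have been given. Superposition: Cmin = C₀·(f + f² + … + f^3).
≈ 22.000 × (0.2500 + 0.0625 + 0.0156) ≈ 22.000 × 0.3281 ≈ 7.218 μg/mL.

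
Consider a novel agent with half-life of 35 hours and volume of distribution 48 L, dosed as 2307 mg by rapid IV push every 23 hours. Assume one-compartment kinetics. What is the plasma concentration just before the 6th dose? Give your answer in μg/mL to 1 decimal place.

74.8 μg/mL

f = (1/2)^(τ/t½) = (1/2)^(23/35) ≈ 0.6341.
C₀ = D/Vd = 2307/48 ≈ 48.062 μg/mL.
Before the 6th dose, 5 doses have been given. Superposition: Cmin = C₀·(f + f² + … + f^5).
≈ 48.062 × (0.6341 + 0.4021 + 0.2550 + 0.1617 + 0.1025) ≈ 48.062 × 1.5554 ≈ 74.756 μg/mL.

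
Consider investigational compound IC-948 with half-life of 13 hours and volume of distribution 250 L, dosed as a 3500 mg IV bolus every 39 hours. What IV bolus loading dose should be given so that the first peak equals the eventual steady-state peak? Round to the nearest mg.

f = (1/2)^(39/13) ≈ 0.125000; accumulation ratio R = 1/(1−f) ≈ 1.14286.
Loading dose to hit Cmax,ss on first dose: D_load = D_maint·R ≈ 3500 × 1.14286 ≈ 4000.01 mg.

4000 mg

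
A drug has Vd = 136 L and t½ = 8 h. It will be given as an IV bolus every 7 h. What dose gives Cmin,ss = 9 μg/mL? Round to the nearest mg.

1021 mg

τ/t½ = 7/8 ≈ 0.875, so f = (1/2)^(7/8) ≈ 0.545254.
Cmin,ss = (D/Vd)·f/(1−f), so D = Cmin,ss·Vd·(1−f)/f.
D = 9 × 136 × (1−f)/f ≈ 9 × 136 × 0.83401 ≈ 1020.83 mg.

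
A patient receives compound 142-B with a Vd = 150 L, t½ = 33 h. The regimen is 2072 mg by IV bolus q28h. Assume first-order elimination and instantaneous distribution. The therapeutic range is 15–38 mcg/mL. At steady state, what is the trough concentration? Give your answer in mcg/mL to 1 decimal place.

τ/t½ = 28/33 ≈ 0.84848, so fraction remaining f = (1/2)^(28/33) ≈ 0.5554.
Each bolus raises the concentration by D/Vd = 2072/150 ≈ 13.813 mcg/mL.
Steady-state trough Cmin,ss = C₀·f/(1−f) ≈ 13.813 × 0.5554/0.4446 ≈ 17.255 mcg/mL.
Trough 17.3 mcg/mL vs MEC 15 mcg/mL: adequate.

17.3 mcg/mL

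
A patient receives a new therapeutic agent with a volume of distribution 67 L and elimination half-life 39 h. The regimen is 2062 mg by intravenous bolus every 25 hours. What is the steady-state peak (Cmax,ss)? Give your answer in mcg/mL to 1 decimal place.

k = ln2/t½ = ln2/39 ≈ 0.017773 h⁻¹; fraction remaining f = e^(−kτ) = e^(−0.017773×25) ≈ 0.6413.
Accumulation ratio R = 1/(1 − f) ≈ 1/0.3587 ≈ 2.7878.
Single-dose peak C₀ = D/Vd = 2062/67 ≈ 30.776 mcg/mL.
Steady-state peak Cmax,ss = C₀·R ≈ 30.776 × 2.7878 ≈ 85.797 mcg/mL.

85.8 mcg/mL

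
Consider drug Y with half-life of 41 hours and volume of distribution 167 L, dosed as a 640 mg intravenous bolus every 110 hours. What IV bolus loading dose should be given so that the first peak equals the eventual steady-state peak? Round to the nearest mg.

758 mg

f = (1/2)^(110/41) ≈ 0.155725; accumulation ratio R = 1/(1−f) ≈ 1.18445.
Loading dose to hit Cmax,ss on first dose: D_load = D_maint·R ≈ 640 × 1.18445 ≈ 758.05 mg.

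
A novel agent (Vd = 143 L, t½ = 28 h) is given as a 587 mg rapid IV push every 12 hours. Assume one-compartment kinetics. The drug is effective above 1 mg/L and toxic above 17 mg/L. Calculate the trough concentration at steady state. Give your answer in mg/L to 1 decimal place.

11.9 mg/L

τ/t½ = 12/28 ≈ 0.42857, so fraction remaining f = (1/2)^(12/28) ≈ 0.7430.
At steady state, accumulation factor R = 1/(1 − e^(−kτ)) ≈ 3.8911.
Single-dose peak C₀ = D/Vd = 587/143 ≈ 4.105 mg/L.
Cmax,ss = C₀/(1 − f) ≈ 4.105/0.2570 ≈ 15.973 mg/L.
Steady-state trough Cmin,ss = Cmax,ss·f ≈ 15.973 × 0.7430 ≈ 11.868 mg/L.
Trough 11.9 mg/L vs MEC 1 mg/L: adequate.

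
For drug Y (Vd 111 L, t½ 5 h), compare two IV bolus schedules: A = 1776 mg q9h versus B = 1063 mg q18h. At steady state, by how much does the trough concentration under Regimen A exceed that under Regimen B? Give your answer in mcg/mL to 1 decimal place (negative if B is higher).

5.6 mcg/mL

Regimen A: f = (1/2)^(9/5) ≈ 0.2872; Cmin,ss = (1776/111)·f/(1−f) ≈ 6.447 mcg/mL.
Regimen B: f = (1/2)^(18/5) ≈ 0.0825; Cmin,ss = (1063/111)·f/(1−f) ≈ 0.861 mcg/mL.
Difference ≈ 6.447 − 0.861 ≈ 5.586 mcg/mL.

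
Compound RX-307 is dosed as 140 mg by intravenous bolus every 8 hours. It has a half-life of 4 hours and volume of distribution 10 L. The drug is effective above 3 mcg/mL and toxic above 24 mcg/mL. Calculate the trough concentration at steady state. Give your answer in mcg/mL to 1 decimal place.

4.7 mcg/mL

The dosing interval is 2 half-lives, so f = 2^(−2) = 0.25.
Accumulation ratio R = 1/(1 − f) = 1/0.75 = 4/3.
Single-dose peak C₀ = D/Vd = 140/10 = 14 mcg/mL.
Steady-state peak Cmax,ss = C₀·R = 14 × 4/3 ≈ 18.667 mcg/mL.
Steady-state trough Cmin,ss = Cmax,ss·f ≈ 18.667 × 0.25 ≈ 4.667 mcg/mL.
Trough 4.7 mcg/mL vs MEC 3 mcg/mL: adequate.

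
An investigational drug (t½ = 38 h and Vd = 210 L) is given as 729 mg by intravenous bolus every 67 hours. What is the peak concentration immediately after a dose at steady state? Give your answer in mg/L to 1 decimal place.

4.9 mg/L

Over one 67-h interval, 67/38 ≈ 1.7632 half-lives elapse, leaving f ≈ 0.2946 of each dose.
At steady state, accumulation factor R = 1/(1 − e^(−kτ)) ≈ 1.4176.
Each bolus raises the concentration by D/Vd = 729/210 ≈ 3.471 mg/L.
Cmax,ss = C₀/(1 − f) ≈ 3.471/0.7054 ≈ 4.921 mg/L.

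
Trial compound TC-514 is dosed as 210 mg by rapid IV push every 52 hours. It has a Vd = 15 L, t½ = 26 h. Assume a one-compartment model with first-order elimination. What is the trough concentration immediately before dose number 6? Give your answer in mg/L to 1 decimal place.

4.7 mg/L

f = (1/2)^(τ/t½) = (1/2)^(52/26) ≈ 0.2500.
C₀ = D/Vd = 210/15 ≈ 14.000 mg/L.
Before the 6th dose, 5 doses have been given. Superposition: Cmin = C₀·(f + f² + … + f^5).
≈ 14.000 × (0.2500 + 0.0625 + 0.0156 + 0.0039 + 0.0010) ≈ 14.000 × 0.3330 ≈ 4.662 mg/L.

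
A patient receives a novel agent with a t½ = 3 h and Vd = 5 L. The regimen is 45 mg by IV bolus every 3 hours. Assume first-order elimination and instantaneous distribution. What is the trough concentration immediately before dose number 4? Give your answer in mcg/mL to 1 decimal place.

7.9 mcg/mL

f = (1/2)^(τ/t½) = (1/2)^(3/3) ≈ 0.5000.
C₀ = D/Vd = 45/5 ≈ 9.000 mcg/mL.
Before the 4th dose, 3 doses have been given. Superposition: Cmin = C₀·(f + f² + … + f^3).
≈ 9.000 × (0.5000 + 0.2500 + 0.1250) ≈ 9.000 × 0.8750 ≈ 7.875 mcg/mL.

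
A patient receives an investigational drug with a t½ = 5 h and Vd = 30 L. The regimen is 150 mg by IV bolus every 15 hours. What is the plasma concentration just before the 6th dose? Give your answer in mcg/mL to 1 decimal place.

0.7 mcg/mL

f = (1/2)^(τ/t½) = (1/2)^(15/5) ≈ 0.1250.
C₀ = D/Vd = 150/30 ≈ 5.000 mcg/mL.
Before the 6th dose, 5 doses have been given. Superposition: Cmin = C₀·(f + f² + … + f^5).
≈ 5.000 × (0.1250 + 0.0156 + 0.0020 + 0.0002 + 0.0000) ≈ 5.000 × 0.1428 ≈ 0.714 mcg/mL.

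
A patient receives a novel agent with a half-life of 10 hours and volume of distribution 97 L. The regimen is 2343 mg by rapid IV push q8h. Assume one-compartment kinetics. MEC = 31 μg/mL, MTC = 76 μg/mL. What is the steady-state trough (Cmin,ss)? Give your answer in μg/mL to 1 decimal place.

k = ln2/t½ = ln2/10 ≈ 0.069315 h⁻¹; fraction remaining f = e^(−kτ) = e^(−0.069315×8) ≈ 0.5743.
At steady state, accumulation factor R = 1/(1 − e^(−kτ)) ≈ 2.3491.
Each bolus raises the concentration by D/Vd = 2343/97 ≈ 24.155 μg/mL.
Steady-state peak Cmax,ss = C₀·R ≈ 24.155 × 2.3491 ≈ 56.743 μg/mL.
Steady-state trough Cmin,ss = Cmax,ss·f ≈ 56.743 × 0.5743 ≈ 32.588 μg/mL.
Trough 32.6 μg/mL vs MEC 31 μg/mL: adequate.

32.6 μg/mL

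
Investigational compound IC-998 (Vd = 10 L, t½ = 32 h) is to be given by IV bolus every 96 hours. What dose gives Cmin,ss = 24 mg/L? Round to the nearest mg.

1680 mg

τ/t½ = 96/32 ≈ 3, so f = (1/2)^(96/32) ≈ 0.125000.
Cmin,ss = (D/Vd)·f/(1−f), so D = Cmin,ss·Vd·(1−f)/f.
D = 24 × 10 × (1−f)/f ≈ 24 × 10 × 7.00000 ≈ 1680.00 mg.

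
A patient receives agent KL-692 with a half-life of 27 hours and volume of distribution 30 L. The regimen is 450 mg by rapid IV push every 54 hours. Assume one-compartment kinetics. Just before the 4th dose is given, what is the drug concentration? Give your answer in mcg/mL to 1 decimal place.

f = (1/2)^(τ/t½) = (1/2)^(54/27) ≈ 0.2500.
C₀ = D/Vd = 450/30 ≈ 15.000 mcg/mL.
Before the 4th dose, 3 doses have been given. Superposition: Cmin = C₀·(f + f² + … + f^3).
≈ 15.000 × (0.2500 + 0.0625 + 0.0156) ≈ 15.000 × 0.3281 ≈ 4.921 mcg/mL.

4.9 mcg/mL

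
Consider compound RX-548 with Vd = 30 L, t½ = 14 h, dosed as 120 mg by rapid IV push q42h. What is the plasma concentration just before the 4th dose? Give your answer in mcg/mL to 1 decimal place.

f = (1/2)^(τ/t½) = (1/2)^(42/14) ≈ 0.1250.
C₀ = D/Vd = 120/30 ≈ 4.000 mcg/mL.
Before the 4th dose, 3 doses have been given. Superposition: Cmin = C₀·(f + f² + … + f^3).
≈ 4.000 × (0.1250 + 0.0156 + 0.0020) ≈ 4.000 × 0.1426 ≈ 0.570 mcg/mL.

0.6 mcg/mL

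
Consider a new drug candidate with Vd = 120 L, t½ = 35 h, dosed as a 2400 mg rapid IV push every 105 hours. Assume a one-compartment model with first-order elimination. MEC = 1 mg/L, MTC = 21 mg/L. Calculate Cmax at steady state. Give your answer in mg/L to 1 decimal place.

τ = 105 h = 3 half-lives, so f = (1/2)^3 = 0.125.
At steady state, R = 1/(1 − 0.125) = 8/7.
Single-dose peak C₀ = D/Vd = 2400/120 = 20 mg/L.
Steady-state peak Cmax,ss = C₀·R = 20 × 8/7 ≈ 22.857 mg/L.
Peak 22.9 mg/L vs MTC 21 mg/L: exceeds toxic threshold.

22.9 mg/L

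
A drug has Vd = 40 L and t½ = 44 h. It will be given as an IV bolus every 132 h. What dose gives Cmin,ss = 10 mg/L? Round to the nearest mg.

2800 mg

τ/t½ = 132/44 ≈ 3, so f = (1/2)^(132/44) ≈ 0.125000.
Cmin,ss = (D/Vd)·f/(1−f), so D = Cmin,ss·Vd·(1−f)/f.
D = 10 × 40 × (1−f)/f ≈ 10 × 40 × 7.00000 ≈ 2800.00 mg.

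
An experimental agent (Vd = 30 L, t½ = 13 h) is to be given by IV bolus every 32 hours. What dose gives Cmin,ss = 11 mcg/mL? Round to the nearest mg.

τ/t½ = 32/13 ≈ 2.4615, so f = (1/2)^(32/13) ≈ 0.181553.
Cmin,ss = (D/Vd)·f/(1−f), so D = Cmin,ss·Vd·(1−f)/f.
D = 11 × 30 × (1−f)/f ≈ 11 × 30 × 4.50803 ≈ 1487.65 mg.

1488 mg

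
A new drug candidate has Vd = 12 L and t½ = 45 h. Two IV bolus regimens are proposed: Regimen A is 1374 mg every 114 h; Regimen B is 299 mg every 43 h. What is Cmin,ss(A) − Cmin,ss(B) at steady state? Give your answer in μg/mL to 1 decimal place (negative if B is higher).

-2.6 μg/mL

Regimen A: f = (1/2)^(114/45) ≈ 0.1727; Cmin,ss = (1374/12)·f/(1−f) ≈ 23.902 μg/mL.
Regimen B: f = (1/2)^(43/45) ≈ 0.5156; Cmin,ss = (299/12)·f/(1−f) ≈ 26.522 μg/mL.
Difference ≈ 23.902 − 26.522 ≈ -2.620 μg/mL.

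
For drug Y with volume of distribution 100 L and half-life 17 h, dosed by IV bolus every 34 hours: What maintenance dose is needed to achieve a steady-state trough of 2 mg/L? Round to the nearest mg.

600 mg

τ/t½ = 34/17 ≈ 2, so f = (1/2)^(34/17) ≈ 0.250000.
Cmin,ss = (D/Vd)·f/(1−f), so D = Cmin,ss·Vd·(1−f)/f.
D = 2 × 100 × (1−f)/f ≈ 2 × 100 × 3.00000 ≈ 600.00 mg.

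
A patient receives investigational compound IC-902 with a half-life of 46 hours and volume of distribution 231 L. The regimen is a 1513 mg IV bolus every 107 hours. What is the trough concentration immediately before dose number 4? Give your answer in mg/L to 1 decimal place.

1.6 mg/L

f = (1/2)^(τ/t½) = (1/2)^(107/46) ≈ 0.1994.
C₀ = D/Vd = 1513/231 ≈ 6.550 mg/L.
Before the 4th dose, 3 doses have been given. Superposition: Cmin = C₀·(f + f² + … + f^3).
≈ 6.550 × (0.1994 + 0.0398 + 0.0079) ≈ 6.550 × 0.2471 ≈ 1.619 mg/L.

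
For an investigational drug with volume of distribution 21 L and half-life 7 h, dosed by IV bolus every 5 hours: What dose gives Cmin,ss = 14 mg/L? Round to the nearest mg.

188 mg

τ/t½ = 5/7 ≈ 0.71429, so f = (1/2)^(5/7) ≈ 0.609507.
Cmin,ss = (D/Vd)·f/(1−f), so D = Cmin,ss·Vd·(1−f)/f.
D = 14 × 21 × (1−f)/f ≈ 14 × 21 × 0.64067 ≈ 188.36 mg.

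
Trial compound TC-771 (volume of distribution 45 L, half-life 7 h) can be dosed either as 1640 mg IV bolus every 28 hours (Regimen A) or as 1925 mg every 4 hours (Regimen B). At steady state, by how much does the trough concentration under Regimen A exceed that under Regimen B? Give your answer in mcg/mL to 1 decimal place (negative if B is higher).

-85.6 mcg/mL

Regimen A: f = (1/2)^(28/7) ≈ 0.0625; Cmin,ss = (1640/45)·f/(1−f) ≈ 2.430 mcg/mL.
Regimen B: f = (1/2)^(4/7) ≈ 0.6730; Cmin,ss = (1925/45)·f/(1−f) ≈ 88.041 mcg/mL.
Difference ≈ 2.430 − 88.041 ≈ -85.611 mcg/mL.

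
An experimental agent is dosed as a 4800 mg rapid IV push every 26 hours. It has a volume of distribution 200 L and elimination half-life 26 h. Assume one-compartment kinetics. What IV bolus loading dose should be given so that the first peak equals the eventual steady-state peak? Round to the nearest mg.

f = (1/2)^(26/26) ≈ 0.500000; accumulation ratio R = 1/(1−f) ≈ 2.00000.
Loading dose to hit Cmax,ss on first dose: D_load = D_maint·R ≈ 4800 × 2.00000 ≈ 9600.00 mg.

9600 mg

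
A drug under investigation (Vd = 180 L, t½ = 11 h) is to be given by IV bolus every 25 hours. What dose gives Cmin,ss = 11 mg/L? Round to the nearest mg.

τ/t½ = 25/11 ≈ 2.2727, so f = (1/2)^(25/11) ≈ 0.206938.
Cmin,ss = (D/Vd)·f/(1−f), so D = Cmin,ss·Vd·(1−f)/f.
D = 11 × 180 × (1−f)/f ≈ 11 × 180 × 3.83237 ≈ 7588.09 mg.

7588 mg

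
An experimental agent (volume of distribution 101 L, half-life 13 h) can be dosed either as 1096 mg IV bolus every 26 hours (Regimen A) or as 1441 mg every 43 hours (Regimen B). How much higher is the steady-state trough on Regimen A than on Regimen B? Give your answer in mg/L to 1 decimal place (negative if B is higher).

Regimen A: f = (1/2)^(26/13) ≈ 0.2500; Cmin,ss = (1096/101)·f/(1−f) ≈ 3.617 mg/L.
Regimen B: f = (1/2)^(43/13) ≈ 0.1010; Cmin,ss = (1441/101)·f/(1−f) ≈ 1.603 mg/L.
Difference ≈ 3.617 − 1.603 ≈ 2.014 mg/L.

2.0 mg/L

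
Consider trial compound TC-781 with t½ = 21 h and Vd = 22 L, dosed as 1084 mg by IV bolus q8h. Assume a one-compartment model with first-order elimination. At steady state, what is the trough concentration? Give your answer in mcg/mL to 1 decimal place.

163.0 mcg/mL

k = ln2/t½ = ln2/21 ≈ 0.033007 h⁻¹; fraction remaining f = e^(−kτ) = e^(−0.033007×8) ≈ 0.7679.
Accumulation ratio R = 1/(1 − f) ≈ 1/0.2321 ≈ 4.3085.
Each bolus raises the concentration by D/Vd = 1084/22 ≈ 49.273 mcg/mL.
Cmax,ss = C₀/(1 − f) ≈ 49.273/0.2321 ≈ 212.292 mcg/mL.
One interval later, Cmin,ss = Cmax,ss·e^(−kτ) ≈ 212.292 × 0.7679 ≈ 163.019 mcg/mL.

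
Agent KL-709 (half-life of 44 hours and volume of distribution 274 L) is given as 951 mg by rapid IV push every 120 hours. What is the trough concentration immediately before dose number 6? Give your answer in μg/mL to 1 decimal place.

f = (1/2)^(τ/t½) = (1/2)^(120/44) ≈ 0.1510.
C₀ = D/Vd = 951/274 ≈ 3.471 μg/mL.
Before the 6th dose, 5 doses have been given. Superposition: Cmin = C₀·(f + f² + … + f^5).
≈ 3.471 × (0.1510 + 0.0228 + 0.0034 + 0.0005 + 0.0001) ≈ 3.471 × 0.1778 ≈ 0.617 μg/mL.

0.6 μg/mL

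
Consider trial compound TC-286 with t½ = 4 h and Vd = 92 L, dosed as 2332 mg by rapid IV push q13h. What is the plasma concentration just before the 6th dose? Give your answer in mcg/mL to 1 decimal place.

3.0 mcg/mL

f = (1/2)^(τ/t½) = (1/2)^(13/4) ≈ 0.1051.
C₀ = D/Vd = 2332/92 ≈ 25.348 mcg/mL.
Before the 6th dose, 5 doses have been given. Superposition: Cmin = C₀·(f + f² + … + f^5).
≈ 25.348 × (0.1051 + 0.0110 + 0.0012 + 0.0001 + 0.0000) ≈ 25.348 × 0.1174 ≈ 2.976 mcg/mL.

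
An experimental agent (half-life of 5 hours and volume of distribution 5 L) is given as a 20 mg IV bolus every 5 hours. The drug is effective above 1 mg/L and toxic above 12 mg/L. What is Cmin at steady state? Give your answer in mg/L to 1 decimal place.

4.0 mg/L

The dosing interval is 1 half-life, so f = 2^(−1) = 0.5.
Accumulation ratio R = 1/(1 − f) = 1/0.5 = 2/1.
Single-dose peak C₀ = D/Vd = 20/5 = 4 mg/L.
Steady-state peak Cmax,ss = C₀·R = 4 × 2/1 ≈ 8.000 mg/L.
Steady-state trough Cmin,ss = Cmax,ss·f ≈ 8.000 × 0.5 ≈ 4.000 mg/L.
Trough 4.0 mg/L vs MEC 1 mg/L: adequate.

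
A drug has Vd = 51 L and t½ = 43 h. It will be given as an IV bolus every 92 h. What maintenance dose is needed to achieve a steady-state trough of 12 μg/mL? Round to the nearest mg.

2085 mg

τ/t½ = 92/43 ≈ 2.1395, so f = (1/2)^(92/43) ≈ 0.226953.
Cmin,ss = (D/Vd)·f/(1−f), so D = Cmin,ss·Vd·(1−f)/f.
D = 12 × 51 × (1−f)/f ≈ 12 × 51 × 3.40620 ≈ 2084.59 mg.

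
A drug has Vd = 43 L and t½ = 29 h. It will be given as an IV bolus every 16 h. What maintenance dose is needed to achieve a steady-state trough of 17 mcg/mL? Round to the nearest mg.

τ/t½ = 16/29 ≈ 0.55172, so f = (1/2)^(16/29) ≈ 0.682204.
Cmin,ss = (D/Vd)·f/(1−f), so D = Cmin,ss·Vd·(1−f)/f.
D = 17 × 43 × (1−f)/f ≈ 17 × 43 × 0.46584 ≈ 340.53 mg.

341 mg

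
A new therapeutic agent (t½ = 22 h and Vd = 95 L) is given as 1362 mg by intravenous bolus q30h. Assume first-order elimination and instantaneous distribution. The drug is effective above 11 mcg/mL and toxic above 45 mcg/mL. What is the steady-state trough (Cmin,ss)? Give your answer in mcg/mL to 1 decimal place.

Over one 30-h interval, 30/22 ≈ 1.3636 half-lives elapse, leaving f ≈ 0.3886 of each dose.
At steady state, accumulation factor R = 1/(1 − e^(−kτ)) ≈ 1.6356.
Single-dose peak C₀ = D/Vd = 1362/95 ≈ 14.337 mcg/mL.
Steady-state peak Cmax,ss = C₀·R ≈ 14.337 × 1.6356 ≈ 23.450 mcg/mL.
Steady-state trough Cmin,ss = Cmax,ss·f ≈ 23.450 × 0.3886 ≈ 9.113 mcg/mL.
Trough 9.1 mcg/mL vs MEC 11 mcg/mL: subtherapeutic.

9.1 mcg/mL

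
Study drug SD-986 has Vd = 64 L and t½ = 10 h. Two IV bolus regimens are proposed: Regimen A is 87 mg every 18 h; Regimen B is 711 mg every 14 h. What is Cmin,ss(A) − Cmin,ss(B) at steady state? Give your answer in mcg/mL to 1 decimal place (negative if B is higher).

-6.2 mcg/mL

Regimen A: f = (1/2)^(18/10) ≈ 0.2872; Cmin,ss = (87/64)·f/(1−f) ≈ 0.548 mcg/mL.
Regimen B: f = (1/2)^(14/10) ≈ 0.3789; Cmin,ss = (711/64)·f/(1−f) ≈ 6.777 mcg/mL.
Difference ≈ 0.548 − 6.777 ≈ -6.229 mcg/mL.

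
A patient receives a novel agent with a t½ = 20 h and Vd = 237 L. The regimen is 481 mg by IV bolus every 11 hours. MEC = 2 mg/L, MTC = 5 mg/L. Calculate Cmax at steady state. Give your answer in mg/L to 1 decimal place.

Over one 11-h interval, 11/20 ≈ 0.55 half-lives elapse, leaving f ≈ 0.6830 of each dose.
At steady state, accumulation factor R = 1/(1 − e^(−kτ)) ≈ 3.1546.
Each bolus raises the concentration by D/Vd = 481/237 ≈ 2.030 mg/L.
Cmax,ss = C₀/(1 − f) ≈ 2.030/0.3170 ≈ 6.404 mg/L.
Peak 6.4 mg/L vs MTC 5 mg/L: exceeds toxic threshold.

6.4 mg/L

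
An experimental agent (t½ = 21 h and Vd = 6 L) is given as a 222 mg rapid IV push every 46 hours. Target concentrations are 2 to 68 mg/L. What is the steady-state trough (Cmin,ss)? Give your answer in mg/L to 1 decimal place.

10.4 mg/L

Over one 46-h interval, 46/21 ≈ 2.1905 half-lives elapse, leaving f ≈ 0.2191 of each dose.
Single-dose peak C₀ = D/Vd = 222/6 ≈ 37.000 mg/L.
Steady-state trough Cmin,ss = C₀·f/(1−f) ≈ 37.000 × 0.2191/0.7809 ≈ 10.381 mg/L.
Trough 10.4 mg/L vs MEC 2 mg/L: adequate.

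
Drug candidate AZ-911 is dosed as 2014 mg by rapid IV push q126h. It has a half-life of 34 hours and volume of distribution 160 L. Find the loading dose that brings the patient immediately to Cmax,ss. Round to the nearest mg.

f = (1/2)^(126/34) ≈ 0.076633; accumulation ratio R = 1/(1−f) ≈ 1.08299.
Loading dose to hit Cmax,ss on first dose: D_load = D_maint·R ≈ 2014 × 1.08299 ≈ 2181.14 mg.

2181 mg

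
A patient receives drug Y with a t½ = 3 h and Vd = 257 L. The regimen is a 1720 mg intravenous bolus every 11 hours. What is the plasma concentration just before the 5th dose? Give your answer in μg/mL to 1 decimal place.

0.6 μg/mL

f = (1/2)^(τ/t½) = (1/2)^(11/3) ≈ 0.0787.
C₀ = D/Vd = 1720/257 ≈ 6.693 μg/mL.
Before the 5th dose, 4 doses have been given. Superposition: Cmin = C₀·(f + f² + … + f^4).
≈ 6.693 × (0.0787 + 0.0062 + 0.0005 + 0.0000) ≈ 6.693 × 0.0854 ≈ 0.572 μg/mL.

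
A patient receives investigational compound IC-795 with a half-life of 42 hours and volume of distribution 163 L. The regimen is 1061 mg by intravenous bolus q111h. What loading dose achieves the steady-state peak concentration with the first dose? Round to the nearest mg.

1263 mg

f = (1/2)^(111/42) ≈ 0.160111; accumulation ratio R = 1/(1−f) ≈ 1.19063.
Loading dose to hit Cmax,ss on first dose: D_load = D_maint·R ≈ 1061 × 1.19063 ≈ 1263.26 mg.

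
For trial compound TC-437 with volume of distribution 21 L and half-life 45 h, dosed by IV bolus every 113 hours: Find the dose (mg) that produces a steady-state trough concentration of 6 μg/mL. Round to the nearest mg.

τ/t½ = 113/45 ≈ 2.5111, so f = (1/2)^(113/45) ≈ 0.175420.
Cmin,ss = (D/Vd)·f/(1−f), so D = Cmin,ss·Vd·(1−f)/f.
D = 6 × 21 × (1−f)/f ≈ 6 × 21 × 4.70060 ≈ 592.28 mg.

592 mg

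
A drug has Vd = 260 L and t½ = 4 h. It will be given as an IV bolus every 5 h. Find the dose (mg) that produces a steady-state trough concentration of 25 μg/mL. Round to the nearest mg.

8960 mg

τ/t½ = 5/4 ≈ 1.25, so f = (1/2)^(5/4) ≈ 0.420448.
Cmin,ss = (D/Vd)·f/(1−f), so D = Cmin,ss·Vd·(1−f)/f.
D = 25 × 260 × (1−f)/f ≈ 25 × 260 × 1.37842 ≈ 8959.73 mg.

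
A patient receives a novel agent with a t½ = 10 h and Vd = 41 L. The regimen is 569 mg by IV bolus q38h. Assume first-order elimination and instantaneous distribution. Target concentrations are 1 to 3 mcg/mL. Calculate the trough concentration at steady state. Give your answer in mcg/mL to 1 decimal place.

1.1 mcg/mL

k = ln2/t½ = ln2/10 ≈ 0.069315 h⁻¹; fraction remaining f = e^(−kτ) = e^(−0.069315×38) ≈ 0.0718.
Single-dose peak C₀ = D/Vd = 569/41 ≈ 13.878 mcg/mL.
Steady-state trough Cmin,ss = C₀·f/(1−f) ≈ 13.878 × 0.0718/0.9282 ≈ 1.074 mcg/mL.
Trough 1.1 mcg/mL vs MEC 1 mcg/mL: adequate.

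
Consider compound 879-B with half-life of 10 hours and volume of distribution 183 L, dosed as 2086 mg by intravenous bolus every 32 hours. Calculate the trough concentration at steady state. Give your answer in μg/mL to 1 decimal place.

Over one 32-h interval, 32/10 ≈ 3.2 half-lives elapse, leaving f ≈ 0.1088 of each dose.
Single-dose peak C₀ = D/Vd = 2086/183 ≈ 11.399 μg/mL.
Steady-state trough Cmin,ss = C₀·f/(1−f) ≈ 11.399 × 0.1088/0.8912 ≈ 1.392 μg/mL.

1.4 μg/mL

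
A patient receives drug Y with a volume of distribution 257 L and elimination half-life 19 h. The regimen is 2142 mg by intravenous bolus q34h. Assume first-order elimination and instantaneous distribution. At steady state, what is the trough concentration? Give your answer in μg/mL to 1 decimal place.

k = ln2/t½ = ln2/19 ≈ 0.036481 h⁻¹; fraction remaining f = e^(−kτ) = e^(−0.036481×34) ≈ 0.2893.
Accumulation ratio R = 1/(1 − f) ≈ 1/0.7107 ≈ 1.4071.
Each bolus raises the concentration by D/Vd = 2142/257 ≈ 8.335 μg/mL.
Cmax,ss = C₀/(1 − f) ≈ 8.335/0.7107 ≈ 11.728 μg/mL.
Steady-state trough Cmin,ss = Cmax,ss·f ≈ 11.728 × 0.2893 ≈ 3.393 μg/mL.

3.4 μg/mL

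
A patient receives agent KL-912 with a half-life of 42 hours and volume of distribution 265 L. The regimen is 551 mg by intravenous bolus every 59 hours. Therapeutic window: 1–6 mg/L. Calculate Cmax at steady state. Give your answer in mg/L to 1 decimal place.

Over one 59-h interval, 59/42 ≈ 1.4048 half-lives elapse, leaving f ≈ 0.3777 of each dose.
Accumulation ratio R = 1/(1 − f) ≈ 1/0.6223 ≈ 1.6069.
Each bolus raises the concentration by D/Vd = 551/265 ≈ 2.079 mg/L.
Cmax,ss = C₀/(1 − f) ≈ 2.079/0.6223 ≈ 3.341 mg/L.
Peak 3.3 mg/L vs MTC 6 mg/L: below toxic threshold.

3.3 mg/L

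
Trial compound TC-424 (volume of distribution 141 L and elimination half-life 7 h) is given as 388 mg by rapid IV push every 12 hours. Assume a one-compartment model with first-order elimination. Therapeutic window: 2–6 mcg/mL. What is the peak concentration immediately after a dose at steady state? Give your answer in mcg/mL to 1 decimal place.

τ/t½ = 12/7 ≈ 1.7143, so fraction remaining f = (1/2)^(12/7) ≈ 0.3048.
At steady state, accumulation factor R = 1/(1 − e^(−kτ)) ≈ 1.4384.
Each bolus raises the concentration by D/Vd = 388/141 ≈ 2.752 mcg/mL.
Steady-state peak Cmax,ss = C₀·R ≈ 2.752 × 1.4384 ≈ 3.958 mcg/mL.
Peak 4.0 mcg/mL vs MTC 6 mcg/mL: below toxic threshold.

4.0 mcg/mL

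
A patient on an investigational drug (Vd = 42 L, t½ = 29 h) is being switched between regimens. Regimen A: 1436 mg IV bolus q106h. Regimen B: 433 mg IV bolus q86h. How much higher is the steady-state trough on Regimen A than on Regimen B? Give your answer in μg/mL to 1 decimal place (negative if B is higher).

1.4 μg/mL

Regimen A: f = (1/2)^(106/29) ≈ 0.0794; Cmin,ss = (1436/42)·f/(1−f) ≈ 2.949 μg/mL.
Regimen B: f = (1/2)^(86/29) ≈ 0.1280; Cmin,ss = (433/42)·f/(1−f) ≈ 1.513 μg/mL.
Difference ≈ 2.949 − 1.513 ≈ 1.436 μg/mL.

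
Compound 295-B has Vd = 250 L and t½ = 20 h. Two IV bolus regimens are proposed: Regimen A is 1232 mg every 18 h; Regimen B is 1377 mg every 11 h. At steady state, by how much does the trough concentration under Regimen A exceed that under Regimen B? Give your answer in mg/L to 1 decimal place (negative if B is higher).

-6.2 mg/L

Regimen A: f = (1/2)^(18/20) ≈ 0.5359; Cmin,ss = (1232/250)·f/(1−f) ≈ 5.690 mg/L.
Regimen B: f = (1/2)^(11/20) ≈ 0.6830; Cmin,ss = (1377/250)·f/(1−f) ≈ 11.867 mg/L.
Difference ≈ 5.690 − 11.867 ≈ -6.177 mg/L.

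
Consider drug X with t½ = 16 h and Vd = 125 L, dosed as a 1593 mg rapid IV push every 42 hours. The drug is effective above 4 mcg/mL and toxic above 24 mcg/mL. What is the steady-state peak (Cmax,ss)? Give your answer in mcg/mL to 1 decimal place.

15.2 mcg/mL

τ/t½ = 42/16 ≈ 2.625, so fraction remaining f = (1/2)^(42/16) ≈ 0.1621.
Accumulation ratio R = 1/(1 − f) ≈ 1/0.8379 ≈ 1.1935.
Single-dose peak C₀ = D/Vd = 1593/125 ≈ 12.744 mcg/mL.
Cmax,ss = C₀/(1 − f) ≈ 12.744/0.8379 ≈ 15.209 mcg/mL.
Peak 15.2 mcg/mL vs MTC 24 mcg/mL: below toxic threshold.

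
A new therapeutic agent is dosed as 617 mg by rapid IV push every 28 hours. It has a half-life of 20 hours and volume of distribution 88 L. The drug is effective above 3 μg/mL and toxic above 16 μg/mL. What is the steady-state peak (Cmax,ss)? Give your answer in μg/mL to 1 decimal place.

τ/t½ = 28/20 ≈ 1.4, so fraction remaining f = (1/2)^(28/20) ≈ 0.3789.
At steady state, accumulation factor R = 1/(1 − e^(−kτ)) ≈ 1.6100.
Each bolus raises the concentration by D/Vd = 617/88 ≈ 7.011 μg/mL.
Cmax,ss = C₀/(1 − f) ≈ 7.011/0.6211 ≈ 11.288 μg/mL.
Peak 11.3 μg/mL vs MTC 16 μg/mL: below toxic threshold.

11.3 μg/mL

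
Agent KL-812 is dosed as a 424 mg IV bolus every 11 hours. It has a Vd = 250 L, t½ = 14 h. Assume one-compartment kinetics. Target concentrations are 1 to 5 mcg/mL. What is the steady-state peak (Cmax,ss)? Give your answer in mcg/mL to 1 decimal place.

Over one 11-h interval, 11/14 ≈ 0.78571 half-lives elapse, leaving f ≈ 0.5801 of each dose.
At steady state, accumulation factor R = 1/(1 − e^(−kτ)) ≈ 2.3815.
Single-dose peak C₀ = D/Vd = 424/250 ≈ 1.696 mcg/mL.
Cmax,ss = C₀/(1 − f) ≈ 1.696/0.4199 ≈ 4.039 mcg/mL.
Peak 4.0 mcg/mL vs MTC 5 mcg/mL: below toxic threshold.

4.0 mcg/mL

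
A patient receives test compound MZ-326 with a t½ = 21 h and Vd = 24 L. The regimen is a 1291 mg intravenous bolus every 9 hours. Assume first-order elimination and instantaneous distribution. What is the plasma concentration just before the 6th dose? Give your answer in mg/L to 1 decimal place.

f = (1/2)^(τ/t½) = (1/2)^(9/21) ≈ 0.7430.
C₀ = D/Vd = 1291/24 ≈ 53.792 mg/L.
Before the 6th dose, 5 doses have been given. Superposition: Cmin = C₀·(f + f² + … + f^5).
≈ 53.792 × (0.7430 + 0.5520 + 0.4102 + 0.3048 + 0.2264) ≈ 53.792 × 2.2364 ≈ 120.300 mg/L.

120.3 mg/L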